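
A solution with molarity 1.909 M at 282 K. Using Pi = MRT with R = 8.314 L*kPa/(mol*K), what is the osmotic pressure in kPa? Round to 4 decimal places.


Osmotic pressure (van't Hoff): Pi = M*R*T.
RT = 8.314 * 282 = 2344.548
Pi = 1.909 * 2344.548
Pi = 4475.742132 kPa, rounded to 4 dp:

4475.7421 kPa


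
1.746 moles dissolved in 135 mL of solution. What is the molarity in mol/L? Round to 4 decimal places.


Convert volume to liters: V_L = V_mL / 1000.
V_L = 135 / 1000 = 0.135 L
M = n / V_L = 1.746 / 0.135
M = 12.93333333 mol/L, rounded to 4 dp:

12.9333 mol/L


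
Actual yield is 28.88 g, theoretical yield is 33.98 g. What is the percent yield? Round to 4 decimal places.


% yield = 100 * actual / theoretical
% yield = 100 * 28.88 / 33.98
% yield = 84.99117128 %, rounded to 4 dp:

84.9912 %


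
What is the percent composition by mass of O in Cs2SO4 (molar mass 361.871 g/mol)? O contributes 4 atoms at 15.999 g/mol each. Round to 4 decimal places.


pct = 100 * (n_elem * M_elem) / M_total
mass_contribution = 4 * 15.999 = 63.996 g/mol
pct = 100 * 63.996 / 361.871
pct = 17.68475506 %, rounded to 4 dp:

17.6848 %


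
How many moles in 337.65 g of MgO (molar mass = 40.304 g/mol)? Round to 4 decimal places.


n = mass / M
n = 337.65 / 40.304
n = 8.37758039 mol, rounded to 4 dp:

8.3776 mol


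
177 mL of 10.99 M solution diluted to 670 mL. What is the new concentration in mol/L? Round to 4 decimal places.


Dilution: M1*V1 = M2*V2, solve for M2.
M2 = M1*V1 / V2
M2 = 10.99 * 177 / 670
M2 = 1945.23 / 670
M2 = 2.90332836 mol/L, rounded to 4 dp:

2.9033 mol/L


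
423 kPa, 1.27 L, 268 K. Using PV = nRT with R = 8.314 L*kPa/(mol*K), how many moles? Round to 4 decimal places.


PV = nRT, solve for n = PV / (RT).
PV = 423 * 1.27 = 537.21
RT = 8.314 * 268 = 2228.152
n = 537.21 / 2228.152
n = 0.24110115 mol, rounded to 4 dp:

0.2411 mol


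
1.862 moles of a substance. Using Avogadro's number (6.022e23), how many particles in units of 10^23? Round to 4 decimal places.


N = n * NA, then divide by 1e23 for the requested units.
N / 1e23 = n * 6.022
N / 1e23 = 1.862 * 6.022
N / 1e23 = 11.212964, rounded to 4 dp:

11.2130


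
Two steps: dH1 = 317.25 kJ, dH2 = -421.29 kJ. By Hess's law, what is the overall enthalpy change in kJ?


Hess's law: enthalpy is a state function, so add the step enthalpies.
dH_total = dH1 + dH2 = 317.25 + (-421.29)
dH_total = -104.04 kJ:

-104.04 kJ


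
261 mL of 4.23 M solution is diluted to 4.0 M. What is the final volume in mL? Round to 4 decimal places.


Dilution: M1*V1 = M2*V2, solve for V2.
V2 = M1*V1 / M2
V2 = 4.23 * 261 / 4.0
V2 = 1104.03 / 4.0
V2 = 276.0075 mL, rounded to 4 dp:

276.0075 mL


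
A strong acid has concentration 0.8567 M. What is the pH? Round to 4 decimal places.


A strong acid dissociates completely, so [H+] equals the given concentration.
pH = -log10([H+]) = -log10(0.8567)
pH = 0.06717123, rounded to 4 dp:

0.0672


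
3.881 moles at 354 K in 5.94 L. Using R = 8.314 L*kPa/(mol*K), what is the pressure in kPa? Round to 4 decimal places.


PV = nRT, solve for P = nRT / V.
nRT = 3.881 * 8.314 * 354 = 11422.3884
P = 11422.3884 / 5.94
P = 1922.9610101 kPa, rounded to 4 dp:

1922.9610 kPa


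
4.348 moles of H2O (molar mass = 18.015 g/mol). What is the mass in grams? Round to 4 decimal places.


mass = n * M
mass = 4.348 * 18.015
mass = 78.32922 g, rounded to 4 dp:

78.3292 g


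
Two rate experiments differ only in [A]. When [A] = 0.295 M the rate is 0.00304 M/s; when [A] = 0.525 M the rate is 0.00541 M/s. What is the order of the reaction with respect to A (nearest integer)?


Rate is proportional to [A]^n, so rate2/rate1 = ([A]2/[A]1)^n. Take logs to solve for n.
rate2/rate1 = 0.00541 / 0.00304 = 1.7796
[A]2/[A]1 = 0.525 / 0.295 = 1.7797
n = ln(1.7796) / ln(1.7797) = 1.0
Nearest integer order:

1


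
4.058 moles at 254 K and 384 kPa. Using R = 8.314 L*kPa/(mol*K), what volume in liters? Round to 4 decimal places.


PV = nRT, solve for V = nRT / P.
nRT = 4.058 * 8.314 * 254 = 8569.5058
V = 8569.5058 / 384
V = 22.31642135 L, rounded to 4 dp:

22.3164 L


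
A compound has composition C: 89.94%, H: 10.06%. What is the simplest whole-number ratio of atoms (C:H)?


Assume 100 g of compound, divide each mass% by atomic mass to get moles, then normalize by the smallest to get a raw atom ratio.
Moles per 100 g: C: 89.94/12.011 = 7.4881, H: 10.06/1.008 = 9.9802
Raw ratio (divide by min = 7.4881): C: 1.0, H: 1.333
Multiply by 3 to clear fractions: C: 3.0 ~= 3, H: 3.998 ~= 4
Reduce by GCD to get the simplest whole-number ratio:

3:4


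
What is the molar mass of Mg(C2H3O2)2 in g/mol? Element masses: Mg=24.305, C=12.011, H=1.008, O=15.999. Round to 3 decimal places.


M = sum(count * atomic_mass) over atoms.
M = 1*24.305 + 4*12.011 + 6*1.008 + 4*15.999
M = 24.305 + 48.044 + 6.048 + 63.996
M = 142.393 g/mol, rounded to 3 dp:

142.393 g/mol


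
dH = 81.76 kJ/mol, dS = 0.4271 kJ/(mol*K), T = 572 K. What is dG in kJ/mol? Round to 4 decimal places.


Gibbs: dG = dH - T*dS (consistent units, dS already in kJ/(mol*K)).
T*dS = 572 * 0.4271 = 244.3012
dG = 81.76 - (244.3012)
dG = -162.5412 kJ/mol, rounded to 4 dp:

-162.5412 kJ/mol


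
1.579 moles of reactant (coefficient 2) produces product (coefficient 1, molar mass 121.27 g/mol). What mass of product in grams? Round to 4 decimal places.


Use the coefficient ratio to convert reactant moles to product moles, then multiply by the product's molar mass.
moles_P = moles_R * (coeff_P / coeff_R) = 1.579 * (1/2) = 0.7895
mass_P = moles_P * M_P = 0.7895 * 121.27
mass_P = 95.742665 g, rounded to 4 dp:

95.7427 g


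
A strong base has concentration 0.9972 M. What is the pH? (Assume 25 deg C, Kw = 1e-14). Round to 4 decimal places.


A strong base dissociates completely, so [OH-] equals the given concentration.
pOH = -log10([OH-]) = -log10(0.9972) = 0.001218
pH = 14 - pOH = 14 - 0.001218
pH = 13.998782, rounded to 4 dp:

13.9988


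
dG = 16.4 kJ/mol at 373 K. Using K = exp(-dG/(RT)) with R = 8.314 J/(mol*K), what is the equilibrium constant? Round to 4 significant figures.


dG is in kJ/mol; multiply by 1000 to match R in J/(mol*K).
RT = 8.314 * 373 = 3101.122 J/mol
exponent = -dG*1000 / (RT) = -(16.4*1000) / 3101.122 = -5.28840852
K = exp(-5.28840852)
K = 0.0050497905, rounded to 4 significant figures:

0.005050


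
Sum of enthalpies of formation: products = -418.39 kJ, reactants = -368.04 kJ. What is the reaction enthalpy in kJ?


dH_rxn = sum(dH_f products) - sum(dH_f reactants)
dH_rxn = -418.39 - (-368.04)
dH_rxn = -50.35 kJ:

-50.35 kJ


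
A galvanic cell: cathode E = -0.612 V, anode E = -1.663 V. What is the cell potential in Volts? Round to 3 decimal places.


Standard cell potential: E_cell = E_cathode - E_anode.
E_cell = -0.612 - (-1.663)
E_cell = 1.051 V, rounded to 3 dp:

1.051 V


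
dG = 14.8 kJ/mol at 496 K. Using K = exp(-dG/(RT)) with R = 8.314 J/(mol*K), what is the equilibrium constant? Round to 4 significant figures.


dG is in kJ/mol; multiply by 1000 to match R in J/(mol*K).
RT = 8.314 * 496 = 4123.744 J/mol
exponent = -dG*1000 / (RT) = -(14.8*1000) / 4123.744 = -3.58897158
K = exp(-3.58897158)
K = 0.027626728, rounded to 4 significant figures:

0.02763


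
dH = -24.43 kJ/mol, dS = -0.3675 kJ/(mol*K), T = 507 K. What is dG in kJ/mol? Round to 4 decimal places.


Gibbs: dG = dH - T*dS (consistent units, dS already in kJ/(mol*K)).
T*dS = 507 * -0.3675 = -186.3225
dG = -24.43 - (-186.3225)
dG = 161.8925 kJ/mol, rounded to 4 dp:

161.8925 kJ/mol


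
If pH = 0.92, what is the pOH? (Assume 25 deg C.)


At 25 deg C, pH + pOH = 14.
pOH = 14 - pH = 14 - 0.92
pOH = 13.08:

13.08


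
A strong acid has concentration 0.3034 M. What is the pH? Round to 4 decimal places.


A strong acid dissociates completely, so [H+] equals the given concentration.
pH = -log10([H+]) = -log10(0.3034)
pH = 0.51798442, rounded to 4 dp:

0.5180


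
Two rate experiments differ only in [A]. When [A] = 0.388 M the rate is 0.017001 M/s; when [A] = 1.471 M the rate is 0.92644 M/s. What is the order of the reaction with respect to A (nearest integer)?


Rate is proportional to [A]^n, so rate2/rate1 = ([A]2/[A]1)^n. Take logs to solve for n.
rate2/rate1 = 0.92644 / 0.017001 = 54.4933
[A]2/[A]1 = 1.471 / 0.388 = 3.7912
n = ln(54.4933) / ln(3.7912) = 3.0
Nearest integer order:

3


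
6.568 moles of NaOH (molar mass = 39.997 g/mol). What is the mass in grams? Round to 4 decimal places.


mass = n * M
mass = 6.568 * 39.997
mass = 262.700296 g, rounded to 4 dp:

262.7003 g


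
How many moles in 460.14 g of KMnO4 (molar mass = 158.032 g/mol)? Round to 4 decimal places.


n = mass / M
n = 460.14 / 158.032
n = 2.91168877 mol, rounded to 4 dp:

2.9117 mol


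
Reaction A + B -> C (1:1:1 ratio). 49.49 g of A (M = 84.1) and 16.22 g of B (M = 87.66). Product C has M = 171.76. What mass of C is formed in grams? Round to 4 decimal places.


Find moles of each reactant; the smaller value is the limiting reagent in a 1:1:1 reaction, so moles_C equals moles of the limiter.
n_A = mass_A / M_A = 49.49 / 84.1 = 0.588466 mol
n_B = mass_B / M_B = 16.22 / 87.66 = 0.185033 mol
Limiting reagent: B (smaller), n_limiting = 0.185033 mol
mass_C = n_limiting * M_C = 0.185033 * 171.76
mass_C = 31.78126808 g, rounded to 4 dp:

31.7813 g


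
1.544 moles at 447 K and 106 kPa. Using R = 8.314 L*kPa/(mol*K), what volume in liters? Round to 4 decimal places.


PV = nRT, solve for V = nRT / P.
nRT = 1.544 * 8.314 * 447 = 5738.0568
V = 5738.0568 / 106
V = 54.13261132 L, rounded to 4 dp:

54.1326 L


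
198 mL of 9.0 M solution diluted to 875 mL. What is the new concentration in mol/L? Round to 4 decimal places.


Dilution: M1*V1 = M2*V2, solve for M2.
M2 = M1*V1 / V2
M2 = 9.0 * 198 / 875
M2 = 1782.0 / 875
M2 = 2.03657143 mol/L, rounded to 4 dp:

2.0366 mol/L


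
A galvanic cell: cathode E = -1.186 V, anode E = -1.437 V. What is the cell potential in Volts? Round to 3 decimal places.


Standard cell potential: E_cell = E_cathode - E_anode.
E_cell = -1.186 - (-1.437)
E_cell = 0.251 V, rounded to 3 dp:

0.251 V


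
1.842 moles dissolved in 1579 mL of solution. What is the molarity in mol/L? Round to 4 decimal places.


Convert volume to liters: V_L = V_mL / 1000.
V_L = 1579 / 1000 = 1.579 L
M = n / V_L = 1.842 / 1.579
M = 1.16656111 mol/L, rounded to 4 dp:

1.1666 mol/L


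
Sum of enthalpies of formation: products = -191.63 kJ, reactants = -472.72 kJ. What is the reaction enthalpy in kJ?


dH_rxn = sum(dH_f products) - sum(dH_f reactants)
dH_rxn = -191.63 - (-472.72)
dH_rxn = 281.09 kJ:

281.09 kJ


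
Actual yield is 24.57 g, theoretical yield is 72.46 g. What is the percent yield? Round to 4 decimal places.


% yield = 100 * actual / theoretical
% yield = 100 * 24.57 / 72.46
% yield = 33.90836323 %, rounded to 4 dp:

33.9084 %


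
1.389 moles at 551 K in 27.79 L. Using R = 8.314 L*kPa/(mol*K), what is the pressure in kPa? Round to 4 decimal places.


PV = nRT, solve for P = nRT / V.
nRT = 1.389 * 8.314 * 551 = 6363.0284
P = 6363.0284 / 27.79
P = 228.96827636 kPa, rounded to 4 dp:

228.9683 kPa


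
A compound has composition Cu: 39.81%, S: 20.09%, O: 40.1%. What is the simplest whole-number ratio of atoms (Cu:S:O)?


Assume 100 g of compound, divide each mass% by atomic mass to get moles, then normalize by the smallest to get a raw atom ratio.
Moles per 100 g: Cu: 39.81/63.546 = 0.6265, S: 20.09/32.065 = 0.6265, O: 40.1/15.999 = 2.5064
Raw ratio (divide by min = 0.6265): Cu: 1.0, S: 1.0, O: 4.001
Multiply by 1 to clear fractions: Cu: 1.0 ~= 1, S: 1.0 ~= 1, O: 4.001 ~= 4
Reduce by GCD to get the simplest whole-number ratio:

1:1:4


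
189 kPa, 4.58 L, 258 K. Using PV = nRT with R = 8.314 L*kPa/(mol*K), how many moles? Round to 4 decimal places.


PV = nRT, solve for n = PV / (RT).
PV = 189 * 4.58 = 865.62
RT = 8.314 * 258 = 2145.012
n = 865.62 / 2145.012
n = 0.40355019 mol, rounded to 4 dp:

0.4036 mol


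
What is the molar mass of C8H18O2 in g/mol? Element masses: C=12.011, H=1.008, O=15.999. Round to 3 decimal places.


M = sum(count * atomic_mass) over atoms.
M = 8*12.011 + 18*1.008 + 2*15.999
M = 96.088 + 18.144 + 31.998
M = 146.23 g/mol, rounded to 3 dp:

146.230 g/mol


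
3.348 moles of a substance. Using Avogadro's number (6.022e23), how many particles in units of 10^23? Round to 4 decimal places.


N = n * NA, then divide by 1e23 for the requested units.
N / 1e23 = n * 6.022
N / 1e23 = 3.348 * 6.022
N / 1e23 = 20.161656, rounded to 4 dp:

20.1617


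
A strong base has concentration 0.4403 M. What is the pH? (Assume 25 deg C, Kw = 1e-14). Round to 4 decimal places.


A strong base dissociates completely, so [OH-] equals the given concentration.
pOH = -log10([OH-]) = -log10(0.4403) = 0.356251
pH = 14 - pOH = 14 - 0.356251
pH = 13.643749, rounded to 4 dp:

13.6437


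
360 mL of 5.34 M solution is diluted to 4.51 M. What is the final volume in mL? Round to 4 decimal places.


Dilution: M1*V1 = M2*V2, solve for V2.
V2 = M1*V1 / M2
V2 = 5.34 * 360 / 4.51
V2 = 1922.4 / 4.51
V2 = 426.25277162 mL, rounded to 4 dp:

426.2528 mL


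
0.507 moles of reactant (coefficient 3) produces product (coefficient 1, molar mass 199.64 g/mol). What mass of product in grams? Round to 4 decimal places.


Use the coefficient ratio to convert reactant moles to product moles, then multiply by the product's molar mass.
moles_P = moles_R * (coeff_P / coeff_R) = 0.507 * (1/3) = 0.169
mass_P = moles_P * M_P = 0.169 * 199.64
mass_P = 33.73916 g, rounded to 4 dp:

33.7392 g


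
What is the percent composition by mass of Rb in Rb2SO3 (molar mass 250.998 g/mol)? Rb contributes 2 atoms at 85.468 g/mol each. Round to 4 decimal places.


pct = 100 * (n_elem * M_elem) / M_total
mass_contribution = 2 * 85.468 = 170.936 g/mol
pct = 100 * 170.936 / 250.998
pct = 68.10253468 %, rounded to 4 dp:

68.1025 %


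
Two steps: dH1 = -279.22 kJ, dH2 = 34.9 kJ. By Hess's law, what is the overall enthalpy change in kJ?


Hess's law: enthalpy is a state function, so add the step enthalpies.
dH_total = dH1 + dH2 = -279.22 + (34.9)
dH_total = -244.32 kJ:

-244.32 kJ


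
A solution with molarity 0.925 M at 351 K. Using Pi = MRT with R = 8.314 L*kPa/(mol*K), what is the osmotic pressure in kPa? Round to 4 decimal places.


Osmotic pressure (van't Hoff): Pi = M*R*T.
RT = 8.314 * 351 = 2918.214
Pi = 0.925 * 2918.214
Pi = 2699.34795 kPa, rounded to 4 dp:

2699.3480 kPa


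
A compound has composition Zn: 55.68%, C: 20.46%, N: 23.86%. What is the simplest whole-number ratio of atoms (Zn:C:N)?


Assume 100 g of compound, divide each mass% by atomic mass to get moles, then normalize by the smallest to get a raw atom ratio.
Moles per 100 g: Zn: 55.68/65.38 = 0.8516, C: 20.46/12.011 = 1.7034, N: 23.86/14.007 = 1.7034
Raw ratio (divide by min = 0.8516): Zn: 1.0, C: 2.0, N: 2.0
Multiply by 1 to clear fractions: Zn: 1.0 ~= 1, C: 2.0 ~= 2, N: 2.0 ~= 2
Reduce by GCD to get the simplest whole-number ratio:

1:2:2


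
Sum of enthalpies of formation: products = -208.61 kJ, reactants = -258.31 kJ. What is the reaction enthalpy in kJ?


dH_rxn = sum(dH_f products) - sum(dH_f reactants)
dH_rxn = -208.61 - (-258.31)
dH_rxn = 49.7 kJ:

49.70 kJ


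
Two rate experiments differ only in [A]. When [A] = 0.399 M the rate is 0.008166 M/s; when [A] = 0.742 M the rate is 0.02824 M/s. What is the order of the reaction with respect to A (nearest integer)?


Rate is proportional to [A]^n, so rate2/rate1 = ([A]2/[A]1)^n. Take logs to solve for n.
rate2/rate1 = 0.02824 / 0.008166 = 3.4582
[A]2/[A]1 = 0.742 / 0.399 = 1.8596
n = ln(3.4582) / ln(1.8596) = 2.0
Nearest integer order:

2


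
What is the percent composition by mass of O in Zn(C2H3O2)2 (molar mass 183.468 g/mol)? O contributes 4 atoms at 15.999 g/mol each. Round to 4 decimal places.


pct = 100 * (n_elem * M_elem) / M_total
mass_contribution = 4 * 15.999 = 63.996 g/mol
pct = 100 * 63.996 / 183.468
pct = 34.8812872 %, rounded to 4 dp:

34.8813 %


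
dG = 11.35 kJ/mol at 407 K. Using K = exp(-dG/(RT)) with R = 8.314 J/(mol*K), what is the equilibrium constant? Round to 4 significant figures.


dG is in kJ/mol; multiply by 1000 to match R in J/(mol*K).
RT = 8.314 * 407 = 3383.798 J/mol
exponent = -dG*1000 / (RT) = -(11.35*1000) / 3383.798 = -3.35421913
K = exp(-3.35421913)
K = 0.03493664, rounded to 4 significant figures:

0.03494


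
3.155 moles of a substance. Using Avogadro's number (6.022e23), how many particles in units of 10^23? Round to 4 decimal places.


N = n * NA, then divide by 1e23 for the requested units.
N / 1e23 = n * 6.022
N / 1e23 = 3.155 * 6.022
N / 1e23 = 18.99941, rounded to 4 dp:

18.9994


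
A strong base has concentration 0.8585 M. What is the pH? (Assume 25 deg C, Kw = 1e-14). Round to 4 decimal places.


A strong base dissociates completely, so [OH-] equals the given concentration.
pOH = -log10([OH-]) = -log10(0.8585) = 0.06626
pH = 14 - pOH = 14 - 0.06626
pH = 13.93374, rounded to 4 dp:

13.9337


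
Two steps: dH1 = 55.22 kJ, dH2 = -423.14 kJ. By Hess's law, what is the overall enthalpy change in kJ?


Hess's law: enthalpy is a state function, so add the step enthalpies.
dH_total = dH1 + dH2 = 55.22 + (-423.14)
dH_total = -367.92 kJ:

-367.92 kJ


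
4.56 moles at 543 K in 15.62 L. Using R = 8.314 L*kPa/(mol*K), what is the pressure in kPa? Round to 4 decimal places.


PV = nRT, solve for P = nRT / V.
nRT = 4.56 * 8.314 * 543 = 20586.1291
P = 20586.1291 / 15.62
P = 1317.93400128 kPa, rounded to 4 dp:

1317.9340 kPa


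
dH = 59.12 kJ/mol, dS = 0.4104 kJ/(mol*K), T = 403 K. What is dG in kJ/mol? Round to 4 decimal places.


Gibbs: dG = dH - T*dS (consistent units, dS already in kJ/(mol*K)).
T*dS = 403 * 0.4104 = 165.3912
dG = 59.12 - (165.3912)
dG = -106.2712 kJ/mol, rounded to 4 dp:

-106.2712 kJ/mol


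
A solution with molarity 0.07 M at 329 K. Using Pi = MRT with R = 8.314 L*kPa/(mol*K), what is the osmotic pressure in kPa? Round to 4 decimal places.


Osmotic pressure (van't Hoff): Pi = M*R*T.
RT = 8.314 * 329 = 2735.306
Pi = 0.07 * 2735.306
Pi = 191.47142 kPa, rounded to 4 dp:

191.4714 kPa


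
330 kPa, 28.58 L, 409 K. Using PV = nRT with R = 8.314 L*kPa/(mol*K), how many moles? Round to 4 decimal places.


PV = nRT, solve for n = PV / (RT).
PV = 330 * 28.58 = 9431.4
RT = 8.314 * 409 = 3400.426
n = 9431.4 / 3400.426
n = 2.77359366 mol, rounded to 4 dp:

2.7736 mol


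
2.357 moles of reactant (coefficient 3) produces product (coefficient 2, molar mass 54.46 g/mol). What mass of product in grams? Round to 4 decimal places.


Use the coefficient ratio to convert reactant moles to product moles, then multiply by the product's molar mass.
moles_P = moles_R * (coeff_P / coeff_R) = 2.357 * (2/3) = 1.571333
mass_P = moles_P * M_P = 1.571333 * 54.46
mass_P = 85.57479518 g, rounded to 4 dp:

85.5748 g


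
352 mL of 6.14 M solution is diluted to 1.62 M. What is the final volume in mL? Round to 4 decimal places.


Dilution: M1*V1 = M2*V2, solve for V2.
V2 = M1*V1 / M2
V2 = 6.14 * 352 / 1.62
V2 = 2161.28 / 1.62
V2 = 1334.12345679 mL, rounded to 4 dp:

1334.1235 mL


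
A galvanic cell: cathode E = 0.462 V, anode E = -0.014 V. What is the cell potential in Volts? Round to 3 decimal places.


Standard cell potential: E_cell = E_cathode - E_anode.
E_cell = 0.462 - (-0.014)
E_cell = 0.476 V, rounded to 3 dp:

0.476 V


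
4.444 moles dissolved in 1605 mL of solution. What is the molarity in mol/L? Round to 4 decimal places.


Convert volume to liters: V_L = V_mL / 1000.
V_L = 1605 / 1000 = 1.605 L
M = n / V_L = 4.444 / 1.605
M = 2.76884735 mol/L, rounded to 4 dp:

2.7688 mol/L


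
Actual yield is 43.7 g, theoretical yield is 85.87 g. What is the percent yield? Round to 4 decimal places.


% yield = 100 * actual / theoretical
% yield = 100 * 43.7 / 85.87
% yield = 50.89088157 %, rounded to 4 dp:

50.8909 %


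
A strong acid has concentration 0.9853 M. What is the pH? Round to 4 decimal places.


A strong acid dissociates completely, so [H+] equals the given concentration.
pH = -log10([H+]) = -log10(0.9853)
pH = 0.00643152, rounded to 4 dp:

0.0064


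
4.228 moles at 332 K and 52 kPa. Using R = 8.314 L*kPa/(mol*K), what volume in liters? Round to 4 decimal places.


PV = nRT, solve for V = nRT / P.
nRT = 4.228 * 8.314 * 332 = 11670.3285
V = 11670.3285 / 52
V = 224.42939423 L, rounded to 4 dp:

224.4294 L


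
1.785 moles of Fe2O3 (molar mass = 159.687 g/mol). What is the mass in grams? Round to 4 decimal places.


mass = n * M
mass = 1.785 * 159.687
mass = 285.041295 g, rounded to 4 dp:

285.0413 g


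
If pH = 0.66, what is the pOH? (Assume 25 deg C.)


At 25 deg C, pH + pOH = 14.
pOH = 14 - pH = 14 - 0.66
pOH = 13.34:

13.34


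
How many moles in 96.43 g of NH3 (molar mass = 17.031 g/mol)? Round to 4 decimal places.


n = mass / M
n = 96.43 / 17.031
n = 5.66202807 mol, rounded to 4 dp:

5.6620 mol


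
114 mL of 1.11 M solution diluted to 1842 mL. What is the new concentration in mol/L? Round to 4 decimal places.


Dilution: M1*V1 = M2*V2, solve for M2.
M2 = M1*V1 / V2
M2 = 1.11 * 114 / 1842
M2 = 126.54 / 1842
M2 = 0.06869707 mol/L, rounded to 4 dp:

0.0687 mol/L


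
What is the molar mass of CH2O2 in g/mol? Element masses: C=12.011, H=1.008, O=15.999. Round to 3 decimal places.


M = sum(count * atomic_mass) over atoms.
M = 1*12.011 + 2*1.008 + 2*15.999
M = 12.011 + 2.016 + 31.998
M = 46.025 g/mol, rounded to 3 dp:

46.025 g/mol


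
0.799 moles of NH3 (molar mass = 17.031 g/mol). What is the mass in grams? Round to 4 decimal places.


mass = n * M
mass = 0.799 * 17.031
mass = 13.607769 g, rounded to 4 dp:

13.6078 g


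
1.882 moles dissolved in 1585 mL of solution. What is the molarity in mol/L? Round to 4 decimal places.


Convert volume to liters: V_L = V_mL / 1000.
V_L = 1585 / 1000 = 1.585 L
M = n / V_L = 1.882 / 1.585
M = 1.1873817 mol/L, rounded to 4 dp:

1.1874 mol/L


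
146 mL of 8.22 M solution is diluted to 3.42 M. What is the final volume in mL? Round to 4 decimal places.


Dilution: M1*V1 = M2*V2, solve for V2.
V2 = M1*V1 / M2
V2 = 8.22 * 146 / 3.42
V2 = 1200.12 / 3.42
V2 = 350.9122807 mL, rounded to 4 dp:

350.9123 mL


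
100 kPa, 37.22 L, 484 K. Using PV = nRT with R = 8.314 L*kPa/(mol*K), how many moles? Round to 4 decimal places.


PV = nRT, solve for n = PV / (RT).
PV = 100 * 37.22 = 3722.0
RT = 8.314 * 484 = 4023.976
n = 3722.0 / 4023.976
n = 0.92495581 mol, rounded to 4 dp:

0.9250 mol


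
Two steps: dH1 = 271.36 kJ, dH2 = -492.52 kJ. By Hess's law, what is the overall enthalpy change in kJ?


Hess's law: enthalpy is a state function, so add the step enthalpies.
dH_total = dH1 + dH2 = 271.36 + (-492.52)
dH_total = -221.16 kJ:

-221.16 kJ


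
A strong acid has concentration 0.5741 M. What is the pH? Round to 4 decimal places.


A strong acid dissociates completely, so [H+] equals the given concentration.
pH = -log10([H+]) = -log10(0.5741)
pH = 0.24101245, rounded to 4 dp:

0.2410


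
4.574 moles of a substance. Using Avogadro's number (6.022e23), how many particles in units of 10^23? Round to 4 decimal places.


N = n * NA, then divide by 1e23 for the requested units.
N / 1e23 = n * 6.022
N / 1e23 = 4.574 * 6.022
N / 1e23 = 27.544628, rounded to 4 dp:

27.5446


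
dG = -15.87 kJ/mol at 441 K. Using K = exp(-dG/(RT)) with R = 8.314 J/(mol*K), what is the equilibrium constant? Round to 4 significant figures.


dG is in kJ/mol; multiply by 1000 to match R in J/(mol*K).
RT = 8.314 * 441 = 3666.474 J/mol
exponent = -dG*1000 / (RT) = -(-15.87*1000) / 3666.474 = 4.32840926
K = exp(4.32840926)
K = 75.823575, rounded to 4 significant figures:

75.82


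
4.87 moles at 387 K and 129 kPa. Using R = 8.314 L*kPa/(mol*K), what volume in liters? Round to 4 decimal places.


PV = nRT, solve for V = nRT / P.
nRT = 4.87 * 8.314 * 387 = 15669.3127
V = 15669.3127 / 129
V = 121.46754031 L, rounded to 4 dp:

121.4675 L


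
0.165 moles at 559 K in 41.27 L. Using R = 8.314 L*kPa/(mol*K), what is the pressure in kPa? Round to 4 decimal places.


PV = nRT, solve for P = nRT / V.
nRT = 0.165 * 8.314 * 559 = 766.8418
P = 766.8418 / 41.27
P = 18.58109523 kPa, rounded to 4 dp:

18.5811 kPa


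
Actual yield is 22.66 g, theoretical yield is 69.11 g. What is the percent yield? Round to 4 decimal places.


% yield = 100 * actual / theoretical
% yield = 100 * 22.66 / 69.11
% yield = 32.78830849 %, rounded to 4 dp:

32.7883 %


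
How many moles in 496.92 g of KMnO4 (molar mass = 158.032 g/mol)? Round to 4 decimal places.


n = mass / M
n = 496.92 / 158.032
n = 3.14442645 mol, rounded to 4 dp:

3.1444 mol


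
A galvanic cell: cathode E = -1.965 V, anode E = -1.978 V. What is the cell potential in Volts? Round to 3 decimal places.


Standard cell potential: E_cell = E_cathode - E_anode.
E_cell = -1.965 - (-1.978)
E_cell = 0.013 V, rounded to 3 dp:

0.013 V


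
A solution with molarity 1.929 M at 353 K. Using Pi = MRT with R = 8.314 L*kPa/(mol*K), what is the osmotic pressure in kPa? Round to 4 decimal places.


Osmotic pressure (van't Hoff): Pi = M*R*T.
RT = 8.314 * 353 = 2934.842
Pi = 1.929 * 2934.842
Pi = 5661.310218 kPa, rounded to 4 dp:

5661.3102 kPa


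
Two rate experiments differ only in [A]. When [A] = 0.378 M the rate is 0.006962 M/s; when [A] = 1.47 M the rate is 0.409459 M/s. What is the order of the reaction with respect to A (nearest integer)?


Rate is proportional to [A]^n, so rate2/rate1 = ([A]2/[A]1)^n. Take logs to solve for n.
rate2/rate1 = 0.409459 / 0.006962 = 58.8134
[A]2/[A]1 = 1.47 / 0.378 = 3.8889
n = ln(58.8134) / ln(3.8889) = 3.0
Nearest integer order:

3


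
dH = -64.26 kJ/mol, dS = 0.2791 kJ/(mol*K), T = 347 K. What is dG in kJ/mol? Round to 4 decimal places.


Gibbs: dG = dH - T*dS (consistent units, dS already in kJ/(mol*K)).
T*dS = 347 * 0.2791 = 96.8477
dG = -64.26 - (96.8477)
dG = -161.1077 kJ/mol, rounded to 4 dp:

-161.1077 kJ/mol


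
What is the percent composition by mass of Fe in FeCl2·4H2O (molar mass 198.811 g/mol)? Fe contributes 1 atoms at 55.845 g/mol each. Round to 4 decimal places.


pct = 100 * (n_elem * M_elem) / M_total
mass_contribution = 1 * 55.845 = 55.845 g/mol
pct = 100 * 55.845 / 198.811
pct = 28.08949203 %, rounded to 4 dp:

28.0895 %


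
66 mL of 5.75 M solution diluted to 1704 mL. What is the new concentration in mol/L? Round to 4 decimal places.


Dilution: M1*V1 = M2*V2, solve for M2.
M2 = M1*V1 / V2
M2 = 5.75 * 66 / 1704
M2 = 379.5 / 1704
M2 = 0.22271127 mol/L, rounded to 4 dp:

0.2227 mol/L


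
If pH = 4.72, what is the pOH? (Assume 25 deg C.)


At 25 deg C, pH + pOH = 14.
pOH = 14 - pH = 14 - 4.72
pOH = 9.28:

9.28


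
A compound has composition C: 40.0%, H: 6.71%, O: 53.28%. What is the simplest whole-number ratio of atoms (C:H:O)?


Assume 100 g of compound, divide each mass% by atomic mass to get moles, then normalize by the smallest to get a raw atom ratio.
Moles per 100 g: C: 40.0/12.011 = 3.3303, H: 6.71/1.008 = 6.6567, O: 53.28/15.999 = 3.3302
Raw ratio (divide by min = 3.3302): C: 1.0, H: 1.999, O: 1.0
Multiply by 1 to clear fractions: C: 1.0 ~= 1, H: 1.999 ~= 2, O: 1.0 ~= 1
Reduce by GCD to get the simplest whole-number ratio:

1:2:1


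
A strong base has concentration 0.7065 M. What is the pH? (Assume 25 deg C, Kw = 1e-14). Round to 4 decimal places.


A strong base dissociates completely, so [OH-] equals the given concentration.
pOH = -log10([OH-]) = -log10(0.7065) = 0.150888
pH = 14 - pOH = 14 - 0.150888
pH = 13.849112, rounded to 4 dp:

13.8491


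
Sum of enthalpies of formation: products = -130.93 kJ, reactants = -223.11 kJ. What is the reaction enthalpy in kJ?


dH_rxn = sum(dH_f products) - sum(dH_f reactants)
dH_rxn = -130.93 - (-223.11)
dH_rxn = 92.18 kJ:

92.18 kJ


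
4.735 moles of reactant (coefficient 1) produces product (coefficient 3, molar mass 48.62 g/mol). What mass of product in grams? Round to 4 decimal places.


Use the coefficient ratio to convert reactant moles to product moles, then multiply by the product's molar mass.
moles_P = moles_R * (coeff_P / coeff_R) = 4.735 * (3/1) = 14.205
mass_P = moles_P * M_P = 14.205 * 48.62
mass_P = 690.6471 g, rounded to 4 dp:

690.6471 g


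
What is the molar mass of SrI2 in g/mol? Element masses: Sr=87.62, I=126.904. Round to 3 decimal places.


M = sum(count * atomic_mass) over atoms.
M = 1*87.62 + 2*126.904
M = 87.62 + 253.808
M = 341.428 g/mol, rounded to 3 dp:

341.428 g/mol


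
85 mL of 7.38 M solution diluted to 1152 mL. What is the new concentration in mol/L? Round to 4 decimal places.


Dilution: M1*V1 = M2*V2, solve for M2.
M2 = M1*V1 / V2
M2 = 7.38 * 85 / 1152
M2 = 627.3 / 1152
M2 = 0.54453125 mol/L, rounded to 4 dp:

0.5445 mol/L


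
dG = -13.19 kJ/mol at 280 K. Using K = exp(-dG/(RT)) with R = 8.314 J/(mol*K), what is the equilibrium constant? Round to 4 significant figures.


dG is in kJ/mol; multiply by 1000 to match R in J/(mol*K).
RT = 8.314 * 280 = 2327.92 J/mol
exponent = -dG*1000 / (RT) = -(-13.19*1000) / 2327.92 = 5.66600227
K = exp(5.66600227)
K = 288.87737, rounded to 4 significant figures:

288.9


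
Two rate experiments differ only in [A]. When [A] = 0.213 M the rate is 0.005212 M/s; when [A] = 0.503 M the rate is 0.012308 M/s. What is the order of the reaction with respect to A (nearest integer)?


Rate is proportional to [A]^n, so rate2/rate1 = ([A]2/[A]1)^n. Take logs to solve for n.
rate2/rate1 = 0.012308 / 0.005212 = 2.3615
[A]2/[A]1 = 0.503 / 0.213 = 2.3615
n = ln(2.3615) / ln(2.3615) = 1.0
Nearest integer order:

1


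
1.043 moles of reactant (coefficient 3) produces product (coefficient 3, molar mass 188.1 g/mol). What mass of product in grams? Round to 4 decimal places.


Use the coefficient ratio to convert reactant moles to product moles, then multiply by the product's molar mass.
moles_P = moles_R * (coeff_P / coeff_R) = 1.043 * (3/3) = 1.043
mass_P = moles_P * M_P = 1.043 * 188.1
mass_P = 196.1883 g, rounded to 4 dp:

196.1883 g


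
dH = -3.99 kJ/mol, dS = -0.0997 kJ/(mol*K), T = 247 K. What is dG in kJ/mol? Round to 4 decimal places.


Gibbs: dG = dH - T*dS (consistent units, dS already in kJ/(mol*K)).
T*dS = 247 * -0.0997 = -24.6259
dG = -3.99 - (-24.6259)
dG = 20.6359 kJ/mol, rounded to 4 dp:

20.6359 kJ/mol


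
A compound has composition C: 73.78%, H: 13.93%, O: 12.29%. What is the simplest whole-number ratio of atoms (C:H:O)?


Assume 100 g of compound, divide each mass% by atomic mass to get moles, then normalize by the smallest to get a raw atom ratio.
Moles per 100 g: C: 73.78/12.011 = 6.1427, H: 13.93/1.008 = 13.8194, O: 12.29/15.999 = 0.7682
Raw ratio (divide by min = 0.7682): C: 7.997, H: 17.99, O: 1.0
Multiply by 1 to clear fractions: C: 7.997 ~= 8, H: 17.99 ~= 18, O: 1.0 ~= 1
Reduce by GCD to get the simplest whole-number ratio:

8:18:1


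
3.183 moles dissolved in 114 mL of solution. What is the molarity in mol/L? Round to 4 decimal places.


Convert volume to liters: V_L = V_mL / 1000.
V_L = 114 / 1000 = 0.114 L
M = n / V_L = 3.183 / 0.114
M = 27.92105263 mol/L, rounded to 4 dp:

27.9211 mol/L


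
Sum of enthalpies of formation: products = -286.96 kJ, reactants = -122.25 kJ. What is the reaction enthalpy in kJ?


dH_rxn = sum(dH_f products) - sum(dH_f reactants)
dH_rxn = -286.96 - (-122.25)
dH_rxn = -164.71 kJ:

-164.71 kJ


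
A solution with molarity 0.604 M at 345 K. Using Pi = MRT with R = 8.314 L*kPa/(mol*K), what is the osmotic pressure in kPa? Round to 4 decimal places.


Osmotic pressure (van't Hoff): Pi = M*R*T.
RT = 8.314 * 345 = 2868.33
Pi = 0.604 * 2868.33
Pi = 1732.47132 kPa, rounded to 4 dp:

1732.4713 kPa


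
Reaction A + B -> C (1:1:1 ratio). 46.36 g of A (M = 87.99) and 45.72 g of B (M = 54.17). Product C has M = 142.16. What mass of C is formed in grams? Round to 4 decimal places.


Find moles of each reactant; the smaller value is the limiting reagent in a 1:1:1 reaction, so moles_C equals moles of the limiter.
n_A = mass_A / M_A = 46.36 / 87.99 = 0.526878 mol
n_B = mass_B / M_B = 45.72 / 54.17 = 0.84401 mol
Limiting reagent: A (smaller), n_limiting = 0.526878 mol
mass_C = n_limiting * M_C = 0.526878 * 142.16
mass_C = 74.90097648 g, rounded to 4 dp:

74.9010 g


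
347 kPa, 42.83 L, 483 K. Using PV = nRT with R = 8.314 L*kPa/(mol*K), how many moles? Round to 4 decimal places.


PV = nRT, solve for n = PV / (RT).
PV = 347 * 42.83 = 14862.01
RT = 8.314 * 483 = 4015.662
n = 14862.01 / 4015.662
n = 3.70101119 mol, rounded to 4 dp:

3.7010 mol


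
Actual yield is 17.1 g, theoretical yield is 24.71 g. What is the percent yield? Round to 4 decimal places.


% yield = 100 * actual / theoretical
% yield = 100 * 17.1 / 24.71
% yield = 69.20275192 %, rounded to 4 dp:

69.2028 %


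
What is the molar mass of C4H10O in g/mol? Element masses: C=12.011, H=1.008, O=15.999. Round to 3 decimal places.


M = sum(count * atomic_mass) over atoms.
M = 4*12.011 + 10*1.008 + 1*15.999
M = 48.044 + 10.08 + 15.999
M = 74.123 g/mol, rounded to 3 dp:

74.123 g/mol


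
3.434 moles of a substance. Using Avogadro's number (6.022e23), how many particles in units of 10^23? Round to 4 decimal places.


N = n * NA, then divide by 1e23 for the requested units.
N / 1e23 = n * 6.022
N / 1e23 = 3.434 * 6.022
N / 1e23 = 20.679548, rounded to 4 dp:

20.6795


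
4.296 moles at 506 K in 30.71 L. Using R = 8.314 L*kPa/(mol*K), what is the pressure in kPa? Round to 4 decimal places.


PV = nRT, solve for P = nRT / V.
nRT = 4.296 * 8.314 * 506 = 18072.7737
P = 18072.7737 / 30.71
P = 588.49800391 kPa, rounded to 4 dp:

588.4980 kPa


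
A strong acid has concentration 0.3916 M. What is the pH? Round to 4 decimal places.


A strong acid dissociates completely, so [H+] equals the given concentration.
pH = -log10([H+]) = -log10(0.3916)
pH = 0.40715732, rounded to 4 dp:

0.4072


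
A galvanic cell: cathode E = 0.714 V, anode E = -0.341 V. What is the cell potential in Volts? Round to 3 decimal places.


Standard cell potential: E_cell = E_cathode - E_anode.
E_cell = 0.714 - (-0.341)
E_cell = 1.055 V, rounded to 3 dp:

1.055 V


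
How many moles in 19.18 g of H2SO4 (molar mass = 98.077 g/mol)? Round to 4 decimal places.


n = mass / M
n = 19.18 / 98.077
n = 0.19556063 mol, rounded to 4 dp:

0.1956 mol


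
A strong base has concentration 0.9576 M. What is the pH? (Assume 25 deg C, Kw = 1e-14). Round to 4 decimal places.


A strong base dissociates completely, so [OH-] equals the given concentration.
pOH = -log10([OH-]) = -log10(0.9576) = 0.018816
pH = 14 - pOH = 14 - 0.018816
pH = 13.981184, rounded to 4 dp:

13.9812


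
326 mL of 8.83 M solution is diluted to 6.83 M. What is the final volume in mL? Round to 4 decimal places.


Dilution: M1*V1 = M2*V2, solve for V2.
V2 = M1*V1 / M2
V2 = 8.83 * 326 / 6.83
V2 = 2878.58 / 6.83
V2 = 421.46120059 mL, rounded to 4 dp:

421.4612 mL


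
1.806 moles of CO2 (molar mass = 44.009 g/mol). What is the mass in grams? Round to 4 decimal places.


mass = n * M
mass = 1.806 * 44.009
mass = 79.480254 g, rounded to 4 dp:

79.4803 g


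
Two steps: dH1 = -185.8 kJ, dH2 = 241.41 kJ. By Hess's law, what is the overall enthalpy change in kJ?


Hess's law: enthalpy is a state function, so add the step enthalpies.
dH_total = dH1 + dH2 = -185.8 + (241.41)
dH_total = 55.61 kJ:

55.61 kJ


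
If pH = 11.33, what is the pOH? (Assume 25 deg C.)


At 25 deg C, pH + pOH = 14.
pOH = 14 - pH = 14 - 11.33
pOH = 2.67:

2.67


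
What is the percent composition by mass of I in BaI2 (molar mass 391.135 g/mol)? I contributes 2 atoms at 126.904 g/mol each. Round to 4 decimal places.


pct = 100 * (n_elem * M_elem) / M_total
mass_contribution = 2 * 126.904 = 253.808 g/mol
pct = 100 * 253.808 / 391.135
pct = 64.89012745 %, rounded to 4 dp:

64.8901 %


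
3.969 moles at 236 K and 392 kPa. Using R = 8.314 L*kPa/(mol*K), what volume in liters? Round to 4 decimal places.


PV = nRT, solve for V = nRT / P.
nRT = 3.969 * 8.314 * 236 = 7787.5908
V = 7787.5908 / 392
V = 19.86630306 L, rounded to 4 dp:

19.8663 L


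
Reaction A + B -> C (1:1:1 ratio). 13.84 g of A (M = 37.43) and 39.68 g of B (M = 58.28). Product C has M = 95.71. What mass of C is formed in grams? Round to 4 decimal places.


Find moles of each reactant; the smaller value is the limiting reagent in a 1:1:1 reaction, so moles_C equals moles of the limiter.
n_A = mass_A / M_A = 13.84 / 37.43 = 0.369757 mol
n_B = mass_B / M_B = 39.68 / 58.28 = 0.680851 mol
Limiting reagent: A (smaller), n_limiting = 0.369757 mol
mass_C = n_limiting * M_C = 0.369757 * 95.71
mass_C = 35.38944247 g, rounded to 4 dp:

35.3894 g


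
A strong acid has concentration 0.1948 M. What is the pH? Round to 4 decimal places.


A strong acid dissociates completely, so [H+] equals the given concentration.
pH = -log10([H+]) = -log10(0.1948)
pH = 0.71041105, rounded to 4 dp:

0.7104


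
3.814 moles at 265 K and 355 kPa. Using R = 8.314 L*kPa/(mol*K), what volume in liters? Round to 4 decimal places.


PV = nRT, solve for V = nRT / P.
nRT = 3.814 * 8.314 * 265 = 8403.0429
V = 8403.0429 / 355
V = 23.67054338 L, rounded to 4 dp:

23.6705 L


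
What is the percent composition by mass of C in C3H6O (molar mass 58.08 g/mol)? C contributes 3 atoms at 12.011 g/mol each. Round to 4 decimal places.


pct = 100 * (n_elem * M_elem) / M_total
mass_contribution = 3 * 12.011 = 36.033 g/mol
pct = 100 * 36.033 / 58.08
pct = 62.04028926 %, rounded to 4 dp:

62.0403 %


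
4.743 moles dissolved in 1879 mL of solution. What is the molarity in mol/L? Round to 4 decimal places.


Convert volume to liters: V_L = V_mL / 1000.
V_L = 1879 / 1000 = 1.879 L
M = n / V_L = 4.743 / 1.879
M = 2.52421501 mol/L, rounded to 4 dp:

2.5242 mol/L


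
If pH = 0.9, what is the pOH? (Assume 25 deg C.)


At 25 deg C, pH + pOH = 14.
pOH = 14 - pH = 14 - 0.9
pOH = 13.1:

13.10


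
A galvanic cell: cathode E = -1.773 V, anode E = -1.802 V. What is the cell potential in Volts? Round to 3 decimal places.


Standard cell potential: E_cell = E_cathode - E_anode.
E_cell = -1.773 - (-1.802)
E_cell = 0.029 V, rounded to 3 dp:

0.029 V


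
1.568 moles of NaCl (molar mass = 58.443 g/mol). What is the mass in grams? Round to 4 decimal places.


mass = n * M
mass = 1.568 * 58.443
mass = 91.638624 g, rounded to 4 dp:

91.6386 g


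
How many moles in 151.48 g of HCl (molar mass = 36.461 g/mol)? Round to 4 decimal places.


n = mass / M
n = 151.48 / 36.461
n = 4.15457612 mol, rounded to 4 dp:

4.1546 mol


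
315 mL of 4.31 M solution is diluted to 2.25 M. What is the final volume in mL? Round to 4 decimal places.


Dilution: M1*V1 = M2*V2, solve for V2.
V2 = M1*V1 / M2
V2 = 4.31 * 315 / 2.25
V2 = 1357.65 / 2.25
V2 = 603.4 mL, rounded to 4 dp:

603.4000 mL


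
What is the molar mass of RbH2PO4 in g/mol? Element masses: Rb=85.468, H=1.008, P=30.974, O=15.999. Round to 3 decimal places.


M = sum(count * atomic_mass) over atoms.
M = 1*85.468 + 2*1.008 + 1*30.974 + 4*15.999
M = 85.468 + 2.016 + 30.974 + 63.996
M = 182.454 g/mol, rounded to 3 dp:

182.454 g/mol


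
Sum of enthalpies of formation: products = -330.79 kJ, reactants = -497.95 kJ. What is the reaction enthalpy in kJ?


dH_rxn = sum(dH_f products) - sum(dH_f reactants)
dH_rxn = -330.79 - (-497.95)
dH_rxn = 167.16 kJ:

167.16 kJ


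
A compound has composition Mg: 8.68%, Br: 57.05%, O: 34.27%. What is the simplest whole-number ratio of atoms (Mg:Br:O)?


Assume 100 g of compound, divide each mass% by atomic mass to get moles, then normalize by the smallest to get a raw atom ratio.
Moles per 100 g: Mg: 8.68/24.305 = 0.3571, Br: 57.05/79.904 = 0.714, O: 34.27/15.999 = 2.142
Raw ratio (divide by min = 0.3571): Mg: 1.0, Br: 1.999, O: 5.998
Multiply by 1 to clear fractions: Mg: 1.0 ~= 1, Br: 1.999 ~= 2, O: 5.998 ~= 6
Reduce by GCD to get the simplest whole-number ratio:

1:2:6
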